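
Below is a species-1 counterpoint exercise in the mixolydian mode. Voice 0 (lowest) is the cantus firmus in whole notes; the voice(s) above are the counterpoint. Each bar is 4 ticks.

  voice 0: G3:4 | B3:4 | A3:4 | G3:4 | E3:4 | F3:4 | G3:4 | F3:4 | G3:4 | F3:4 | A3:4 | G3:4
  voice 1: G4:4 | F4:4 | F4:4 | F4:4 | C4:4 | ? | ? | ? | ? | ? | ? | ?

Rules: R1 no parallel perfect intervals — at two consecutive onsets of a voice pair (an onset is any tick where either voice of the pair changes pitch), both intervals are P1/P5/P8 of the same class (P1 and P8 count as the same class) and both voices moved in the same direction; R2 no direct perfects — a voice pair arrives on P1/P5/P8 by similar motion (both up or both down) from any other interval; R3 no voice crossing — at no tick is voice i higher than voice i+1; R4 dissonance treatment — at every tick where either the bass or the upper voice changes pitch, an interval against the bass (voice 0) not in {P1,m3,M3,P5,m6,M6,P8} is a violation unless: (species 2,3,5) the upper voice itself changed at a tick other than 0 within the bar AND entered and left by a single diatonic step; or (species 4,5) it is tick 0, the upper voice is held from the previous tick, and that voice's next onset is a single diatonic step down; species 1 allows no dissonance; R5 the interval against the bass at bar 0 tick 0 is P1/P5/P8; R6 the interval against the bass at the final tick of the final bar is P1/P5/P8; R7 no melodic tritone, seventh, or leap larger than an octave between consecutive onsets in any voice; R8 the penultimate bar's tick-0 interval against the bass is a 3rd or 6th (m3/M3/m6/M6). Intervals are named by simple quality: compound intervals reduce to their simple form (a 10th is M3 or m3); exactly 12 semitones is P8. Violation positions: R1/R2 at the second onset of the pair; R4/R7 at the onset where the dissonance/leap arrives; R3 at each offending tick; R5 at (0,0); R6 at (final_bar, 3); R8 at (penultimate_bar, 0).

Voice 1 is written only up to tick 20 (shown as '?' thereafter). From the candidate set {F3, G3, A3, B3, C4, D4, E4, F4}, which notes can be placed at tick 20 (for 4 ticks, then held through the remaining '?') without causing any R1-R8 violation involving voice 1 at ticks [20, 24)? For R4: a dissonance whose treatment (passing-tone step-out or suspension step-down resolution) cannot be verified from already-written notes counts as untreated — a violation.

F3: legal
G3: violates R4
A3: legal
B3: violates R4
C4: legal
D4: legal
E4: violates R4
F4: violates R2

{A3, C4, D4, F3}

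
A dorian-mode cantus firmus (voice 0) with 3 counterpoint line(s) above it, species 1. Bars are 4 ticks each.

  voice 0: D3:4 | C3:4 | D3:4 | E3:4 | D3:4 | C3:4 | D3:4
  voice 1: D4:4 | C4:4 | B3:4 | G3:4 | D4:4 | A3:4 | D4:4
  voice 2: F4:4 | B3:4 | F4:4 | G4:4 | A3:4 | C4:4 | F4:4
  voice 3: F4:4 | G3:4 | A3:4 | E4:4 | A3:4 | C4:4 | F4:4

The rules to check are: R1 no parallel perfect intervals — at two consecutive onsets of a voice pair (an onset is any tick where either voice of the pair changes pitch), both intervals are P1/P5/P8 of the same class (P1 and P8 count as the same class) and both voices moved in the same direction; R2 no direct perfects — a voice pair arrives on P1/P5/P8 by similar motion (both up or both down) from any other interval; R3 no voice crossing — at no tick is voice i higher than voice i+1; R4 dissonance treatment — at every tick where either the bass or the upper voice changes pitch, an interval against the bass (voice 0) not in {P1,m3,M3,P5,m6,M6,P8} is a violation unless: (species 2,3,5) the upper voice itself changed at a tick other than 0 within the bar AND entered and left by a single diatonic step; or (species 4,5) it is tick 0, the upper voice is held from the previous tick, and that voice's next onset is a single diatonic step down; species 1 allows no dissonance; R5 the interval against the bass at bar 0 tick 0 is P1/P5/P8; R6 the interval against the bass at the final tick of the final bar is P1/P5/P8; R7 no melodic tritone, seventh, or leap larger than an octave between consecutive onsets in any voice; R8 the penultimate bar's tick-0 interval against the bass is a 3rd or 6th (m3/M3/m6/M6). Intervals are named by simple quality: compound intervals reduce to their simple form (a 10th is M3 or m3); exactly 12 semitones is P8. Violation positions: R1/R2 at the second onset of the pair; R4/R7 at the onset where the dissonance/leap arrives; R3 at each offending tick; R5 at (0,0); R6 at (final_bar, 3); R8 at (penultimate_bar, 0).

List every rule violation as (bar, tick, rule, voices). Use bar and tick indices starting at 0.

(0, 0, R5, (0, 2))
(0, 0, R5, (0, 3))
(1, 0, R1, (0, 1))
(1, 0, R2, (0, 3))
(1, 0, R3, (1, 2))
(1, 0, R3, (2, 3))
(1, 0, R4, (0, 2))
(1, 0, R7, (2,))
(1, 0, R7, (3,))
(1, 1, R3, (1, 2))
(1, 1, R3, (2, 3))
(1, 2, R3, (1, 2))
(1, 2, R3, (2, 3))
(1, 3, R3, (1, 2))
(1, 3, R3, (2, 3))
(2, 0, R1, (0, 3))
(2, 0, R3, (2, 3))
(2, 0, R7, (2,))
(2, 1, R3, (2, 3))
(2, 2, R3, (2, 3))
(2, 3, R3, (2, 3))
(3, 0, R2, (0, 3))
(3, 0, R3, (2, 3))
(3, 1, R3, (2, 3))
(3, 2, R3, (2, 3))
(3, 3, R3, (2, 3))
(4, 0, R2, (0, 2))
(4, 0, R2, (0, 3))
(4, 0, R2, (2, 3))
(4, 0, R3, (1, 2))
(4, 0, R7, (2,))
(4, 1, R3, (1, 2))
(4, 2, R3, (1, 2))
(4, 3, R3, (1, 2))
(5, 0, R1, (2, 3))
(5, 0, R8, (0, 2))
(5, 0, R8, (0, 3))
(6, 0, R1, (2, 3))
(6, 0, R2, (0, 1))
(6, 3, R6, (0, 2))
(6, 3, R6, (0, 3))

bar 0: v0=D3 v1=D4 v2=F4 v3=F4 downbeat m3
bar 1: v0=C3 v1=C4 v2=B3 v3=G3 downbeat P5
bar 2: v0=D3 v1=B3 v2=F4 v3=A3 downbeat P5
bar 3: v0=E3 v1=G3 v2=G4 v3=E4 downbeat P8
bar 4: v0=D3 v1=D4 v2=A3 v3=A3 downbeat P5
bar 5: v0=C3 v1=A3 v2=C4 v3=C4 downbeat P8
bar 6: v0=D3 v1=D4 v2=F4 v3=F4 downbeat m3
  -> R5 @ bar 0 tick 0 v(0, 2): opens on m3
  -> R5 @ bar 0 tick 0 v(0, 3): opens on m3
  -> R1 @ bar 1 tick 0 v(0, 1): D3/D4 P8 -> C3/C4 P8 similar
  -> R2 @ bar 1 tick 0 v(0, 3): D3/F4 m3 -> C3/G3 P5 similar
  -> R3 @ bar 1 tick 0 v(1, 2): C4 above B3
  -> R3 @ bar 1 tick 0 v(2, 3): B3 above G3
  -> R4 @ bar 1 tick 0 v(0, 2): C3/B3 M7 untreated
  -> R7 @ bar 1 tick 0 v(2,): F4->B3 leap 6st
  -> R7 @ bar 1 tick 0 v(3,): F4->G3 leap 10st
  -> R3 @ bar 1 tick 1 v(1, 2): C4 above B3
  -> R3 @ bar 1 tick 1 v(2, 3): B3 above G3
  -> R3 @ bar 1 tick 2 v(1, 2): C4 above B3
  -> R3 @ bar 1 tick 2 v(2, 3): B3 above G3
  -> R3 @ bar 1 tick 3 v(1, 2): C4 above B3
  -> R3 @ bar 1 tick 3 v(2, 3): B3 above G3
  -> R1 @ bar 2 tick 0 v(0, 3): C3/G3 P5 -> D3/A3 P5 similar
  -> R3 @ bar 2 tick 0 v(2, 3): F4 above A3
  -> R7 @ bar 2 tick 0 v(2,): B3->F4 leap 6st
  -> R3 @ bar 2 tick 1 v(2, 3): F4 above A3
  -> R3 @ bar 2 tick 2 v(2, 3): F4 above A3
  -> R3 @ bar 2 tick 3 v(2, 3): F4 above A3
  -> R2 @ bar 3 tick 0 v(0, 3): D3/A3 P5 -> E3/E4 P8 similar
  -> R3 @ bar 3 tick 0 v(2, 3): G4 above E4
  -> R3 @ bar 3 tick 1 v(2, 3): G4 above E4
  -> R3 @ bar 3 tick 2 v(2, 3): G4 above E4
  -> R3 @ bar 3 tick 3 v(2, 3): G4 above E4
  -> R2 @ bar 4 tick 0 v(0, 2): E3/G4 m3 -> D3/A3 P5 similar
  -> R2 @ bar 4 tick 0 v(0, 3): E3/E4 P8 -> D3/A3 P5 similar
  -> R2 @ bar 4 tick 0 v(2, 3): G4/E4 m3 -> A3/A3 P1 similar
  -> R3 @ bar 4 tick 0 v(1, 2): D4 above A3
  -> R7 @ bar 4 tick 0 v(2,): G4->A3 leap 10st
  -> R3 @ bar 4 tick 1 v(1, 2): D4 above A3
  -> R3 @ bar 4 tick 2 v(1, 2): D4 above A3
  -> R3 @ bar 4 tick 3 v(1, 2): D4 above A3
  -> R1 @ bar 5 tick 0 v(2, 3): A3/A3 P1 -> C4/C4 P1 similar
  -> R8 @ bar 5 tick 0 v(0, 2): penult P8 not 3rd/6th
  -> R8 @ bar 5 tick 0 v(0, 3): penult P8 not 3rd/6th
  -> R1 @ bar 6 tick 0 v(2, 3): C4/C4 P1 -> F4/F4 P1 similar
  -> R2 @ bar 6 tick 0 v(0, 1): C3/A3 M6 -> D3/D4 P8 similar
  -> R6 @ bar 6 tick 3 v(0, 2): closes on m3
  -> R6 @ bar 6 tick 3 v(0, 3): closes on m3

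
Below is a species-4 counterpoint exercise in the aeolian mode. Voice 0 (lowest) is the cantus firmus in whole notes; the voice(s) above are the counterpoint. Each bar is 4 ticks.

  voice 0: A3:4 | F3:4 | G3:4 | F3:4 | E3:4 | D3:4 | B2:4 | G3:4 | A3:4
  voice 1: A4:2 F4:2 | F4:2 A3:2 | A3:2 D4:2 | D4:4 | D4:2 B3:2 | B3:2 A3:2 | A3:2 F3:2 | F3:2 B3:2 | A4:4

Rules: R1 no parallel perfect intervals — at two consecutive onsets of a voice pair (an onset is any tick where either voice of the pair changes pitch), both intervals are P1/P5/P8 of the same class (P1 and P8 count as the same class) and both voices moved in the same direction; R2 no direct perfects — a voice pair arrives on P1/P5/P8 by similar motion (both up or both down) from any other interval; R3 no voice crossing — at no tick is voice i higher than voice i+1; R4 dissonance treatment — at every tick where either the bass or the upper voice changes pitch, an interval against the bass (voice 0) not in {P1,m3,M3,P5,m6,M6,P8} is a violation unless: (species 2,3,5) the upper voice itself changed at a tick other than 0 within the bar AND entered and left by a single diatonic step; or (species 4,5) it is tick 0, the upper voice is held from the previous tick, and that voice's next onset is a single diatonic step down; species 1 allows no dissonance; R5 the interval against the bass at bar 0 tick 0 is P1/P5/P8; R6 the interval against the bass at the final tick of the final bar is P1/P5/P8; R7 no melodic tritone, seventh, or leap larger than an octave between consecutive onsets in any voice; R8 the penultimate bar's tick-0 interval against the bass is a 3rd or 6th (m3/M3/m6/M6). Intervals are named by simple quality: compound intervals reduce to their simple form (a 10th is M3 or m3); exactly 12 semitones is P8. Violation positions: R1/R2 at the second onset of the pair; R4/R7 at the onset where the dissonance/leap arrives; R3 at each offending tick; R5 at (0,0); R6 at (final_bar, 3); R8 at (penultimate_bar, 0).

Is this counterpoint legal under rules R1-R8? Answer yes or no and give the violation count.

No (11 violations)

bar 0: v0=A3 v1=A4 (P8)
bar 1: v0=F3 v1=F4 (P8)
bar 2: v0=G3 v1=A3 (M2)
bar 3: v0=F3 v1=D4 (M6)
bar 4: v0=E3 v1=D4 (m7)
bar 5: v0=D3 v1=B3 (M6)
bar 6: v0=B2 v1=A3 (m7)
bar 7: v0=G3 v1=F3 (M2)
bar 8: v0=A3 v1=A4 (P8)
  R4 @ bar2.0: G3/A3 M2 untreated
  R4 @ bar4.0: E3/D4 m7 untreated
  R4 @ bar6.0: B2/A3 m7 untreated
  R4 @ bar6.2: B2/F3 TT untreated
  R3 @ bar7.0: G3 above F3
  R4 @ bar7.0: G3/F3 M2 untreated
  R8 @ bar7.0: penult M2 not 3rd/6th
  R3 @ bar7.1: G3 above F3
  R7 @ bar7.2: F3->B3 leap 6st
  R2 @ bar8.0: G3/B3 M3 -> A3/A4 P8 similar
  R7 @ bar8.0: B3->A4 leap 10st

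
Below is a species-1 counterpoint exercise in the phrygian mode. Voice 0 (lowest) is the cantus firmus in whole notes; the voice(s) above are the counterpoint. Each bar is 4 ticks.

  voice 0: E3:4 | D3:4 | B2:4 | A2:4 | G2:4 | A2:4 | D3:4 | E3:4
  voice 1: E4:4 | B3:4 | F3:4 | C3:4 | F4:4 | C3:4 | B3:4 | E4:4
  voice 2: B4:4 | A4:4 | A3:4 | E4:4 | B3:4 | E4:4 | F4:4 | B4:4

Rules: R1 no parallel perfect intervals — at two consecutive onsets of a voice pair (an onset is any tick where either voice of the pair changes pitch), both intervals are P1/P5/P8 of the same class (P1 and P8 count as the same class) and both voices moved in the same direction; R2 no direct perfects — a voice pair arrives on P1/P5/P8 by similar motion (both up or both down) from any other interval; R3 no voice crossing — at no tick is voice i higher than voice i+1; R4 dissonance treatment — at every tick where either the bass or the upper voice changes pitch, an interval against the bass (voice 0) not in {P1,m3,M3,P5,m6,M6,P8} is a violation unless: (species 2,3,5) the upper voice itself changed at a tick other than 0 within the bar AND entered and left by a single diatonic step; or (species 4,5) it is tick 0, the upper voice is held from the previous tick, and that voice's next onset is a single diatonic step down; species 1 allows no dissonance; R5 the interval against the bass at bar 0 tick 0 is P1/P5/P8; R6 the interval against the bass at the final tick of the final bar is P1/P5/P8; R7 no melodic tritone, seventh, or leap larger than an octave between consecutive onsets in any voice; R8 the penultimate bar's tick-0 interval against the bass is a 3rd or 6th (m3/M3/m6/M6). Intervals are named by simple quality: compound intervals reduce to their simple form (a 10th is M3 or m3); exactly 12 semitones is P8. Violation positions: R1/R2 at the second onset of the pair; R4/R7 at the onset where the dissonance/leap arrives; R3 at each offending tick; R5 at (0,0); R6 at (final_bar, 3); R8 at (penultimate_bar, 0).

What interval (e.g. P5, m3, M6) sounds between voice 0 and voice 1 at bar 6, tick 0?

M6

voice 0=D3 voice 1=B3 -> M6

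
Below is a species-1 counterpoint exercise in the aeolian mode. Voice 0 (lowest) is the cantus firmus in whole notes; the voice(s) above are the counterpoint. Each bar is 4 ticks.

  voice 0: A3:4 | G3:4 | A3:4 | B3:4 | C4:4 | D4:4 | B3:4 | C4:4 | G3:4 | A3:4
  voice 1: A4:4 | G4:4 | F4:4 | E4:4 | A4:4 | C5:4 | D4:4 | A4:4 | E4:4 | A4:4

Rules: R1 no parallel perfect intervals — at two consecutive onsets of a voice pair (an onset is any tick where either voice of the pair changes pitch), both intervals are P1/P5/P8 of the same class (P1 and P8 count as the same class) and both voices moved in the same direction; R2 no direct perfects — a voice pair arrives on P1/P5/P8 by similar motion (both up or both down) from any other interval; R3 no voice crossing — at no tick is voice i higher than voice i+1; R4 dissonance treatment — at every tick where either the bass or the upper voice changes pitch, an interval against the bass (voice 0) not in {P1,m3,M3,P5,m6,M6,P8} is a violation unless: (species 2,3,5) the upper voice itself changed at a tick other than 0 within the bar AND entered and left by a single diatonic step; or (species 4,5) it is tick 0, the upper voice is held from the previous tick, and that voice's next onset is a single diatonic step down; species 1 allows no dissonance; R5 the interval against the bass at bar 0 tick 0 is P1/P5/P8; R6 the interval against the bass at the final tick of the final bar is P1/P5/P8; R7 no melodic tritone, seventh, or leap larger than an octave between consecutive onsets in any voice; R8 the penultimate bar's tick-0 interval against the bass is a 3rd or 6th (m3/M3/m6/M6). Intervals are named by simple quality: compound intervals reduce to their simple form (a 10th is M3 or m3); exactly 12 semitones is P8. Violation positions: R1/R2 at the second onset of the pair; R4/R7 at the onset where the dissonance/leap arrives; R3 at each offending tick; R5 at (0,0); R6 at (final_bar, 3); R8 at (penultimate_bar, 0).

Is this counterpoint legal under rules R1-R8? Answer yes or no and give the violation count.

bar 0: v0=A3 v1=A4 (P8)
bar 1: v0=G3 v1=G4 (P8)
bar 2: v0=A3 v1=F4 (m6)
bar 3: v0=B3 v1=E4 (P4)
bar 4: v0=C4 v1=A4 (M6)
bar 5: v0=D4 v1=C5 (m7)
bar 6: v0=B3 v1=D4 (m3)
bar 7: v0=C4 v1=A4 (M6)
bar 8: v0=G3 v1=E4 (M6)
bar 9: v0=A3 v1=A4 (P8)
  R1 @ bar1.0: A3/A4 P8 -> G3/G4 P8 similar
  R4 @ bar3.0: B3/E4 P4 untreated
  R4 @ bar5.0: D4/C5 m7 untreated
  R7 @ bar6.0: C5->D4 leap 10st
  R2 @ bar9.0: G3/E4 M6 -> A3/A4 P8 similar

No (5 violations)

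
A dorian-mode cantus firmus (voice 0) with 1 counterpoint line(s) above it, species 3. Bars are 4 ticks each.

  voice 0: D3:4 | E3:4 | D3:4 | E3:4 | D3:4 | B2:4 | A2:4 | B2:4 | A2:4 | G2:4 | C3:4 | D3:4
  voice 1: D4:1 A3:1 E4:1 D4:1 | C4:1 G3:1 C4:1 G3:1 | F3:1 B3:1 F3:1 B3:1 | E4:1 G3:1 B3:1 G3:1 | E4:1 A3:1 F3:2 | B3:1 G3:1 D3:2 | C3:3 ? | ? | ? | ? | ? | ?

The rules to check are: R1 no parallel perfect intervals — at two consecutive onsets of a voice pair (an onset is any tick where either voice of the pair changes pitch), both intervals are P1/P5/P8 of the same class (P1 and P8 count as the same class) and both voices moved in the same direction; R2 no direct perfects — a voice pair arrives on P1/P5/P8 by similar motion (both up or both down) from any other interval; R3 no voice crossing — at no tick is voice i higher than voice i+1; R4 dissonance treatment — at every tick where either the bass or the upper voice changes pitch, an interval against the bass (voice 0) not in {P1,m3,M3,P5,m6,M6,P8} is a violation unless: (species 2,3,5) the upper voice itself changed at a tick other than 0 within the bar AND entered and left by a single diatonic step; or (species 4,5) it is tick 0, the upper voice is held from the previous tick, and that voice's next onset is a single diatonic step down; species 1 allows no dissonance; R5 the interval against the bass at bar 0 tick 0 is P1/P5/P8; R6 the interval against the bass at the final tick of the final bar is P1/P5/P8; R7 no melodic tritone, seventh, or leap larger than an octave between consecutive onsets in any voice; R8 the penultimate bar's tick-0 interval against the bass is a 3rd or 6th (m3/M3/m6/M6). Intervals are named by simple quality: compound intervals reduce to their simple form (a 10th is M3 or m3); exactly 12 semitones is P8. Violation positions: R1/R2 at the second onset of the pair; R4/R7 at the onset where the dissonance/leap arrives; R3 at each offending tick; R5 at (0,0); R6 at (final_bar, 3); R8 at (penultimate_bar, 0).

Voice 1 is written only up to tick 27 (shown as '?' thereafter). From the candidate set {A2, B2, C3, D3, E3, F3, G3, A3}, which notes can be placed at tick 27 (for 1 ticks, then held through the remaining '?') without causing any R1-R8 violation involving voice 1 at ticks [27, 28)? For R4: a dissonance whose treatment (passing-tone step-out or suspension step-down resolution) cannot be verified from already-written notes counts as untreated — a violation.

A2: legal
B2: violates R4
C3: legal
D3: violates R4
E3: legal
F3: legal
G3: violates R4
A3: legal

{A2, A3, C3, E3, F3}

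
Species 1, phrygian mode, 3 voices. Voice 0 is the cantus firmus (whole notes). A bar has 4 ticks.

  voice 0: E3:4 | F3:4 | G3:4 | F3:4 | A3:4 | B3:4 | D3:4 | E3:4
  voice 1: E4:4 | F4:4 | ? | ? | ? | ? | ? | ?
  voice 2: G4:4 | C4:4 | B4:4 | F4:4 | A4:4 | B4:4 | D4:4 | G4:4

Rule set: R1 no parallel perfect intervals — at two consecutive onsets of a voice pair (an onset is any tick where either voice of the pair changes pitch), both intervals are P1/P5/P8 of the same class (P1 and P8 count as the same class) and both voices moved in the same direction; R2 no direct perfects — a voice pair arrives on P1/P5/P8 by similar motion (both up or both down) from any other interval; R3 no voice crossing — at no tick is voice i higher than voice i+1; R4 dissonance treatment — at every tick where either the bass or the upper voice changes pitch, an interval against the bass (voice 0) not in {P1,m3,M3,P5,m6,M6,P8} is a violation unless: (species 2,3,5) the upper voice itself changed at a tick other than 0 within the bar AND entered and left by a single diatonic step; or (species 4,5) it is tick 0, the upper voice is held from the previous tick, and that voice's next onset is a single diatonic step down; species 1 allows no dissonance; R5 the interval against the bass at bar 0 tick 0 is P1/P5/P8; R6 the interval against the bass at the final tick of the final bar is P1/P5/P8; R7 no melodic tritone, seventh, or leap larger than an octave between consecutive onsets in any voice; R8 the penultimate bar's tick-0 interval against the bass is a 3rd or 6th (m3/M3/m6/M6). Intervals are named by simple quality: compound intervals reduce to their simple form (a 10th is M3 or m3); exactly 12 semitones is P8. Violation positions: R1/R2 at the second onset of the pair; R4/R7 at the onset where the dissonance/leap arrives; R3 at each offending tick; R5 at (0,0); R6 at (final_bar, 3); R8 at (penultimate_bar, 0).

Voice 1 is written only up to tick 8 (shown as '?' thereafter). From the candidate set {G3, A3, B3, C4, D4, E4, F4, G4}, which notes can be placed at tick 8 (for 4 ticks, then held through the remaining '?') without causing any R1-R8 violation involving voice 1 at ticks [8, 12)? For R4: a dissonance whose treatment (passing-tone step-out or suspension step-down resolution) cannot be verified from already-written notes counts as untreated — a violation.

{D4, E4}

G3: violates R7
A3: violates R4
B3: violates R7
C4: violates R4
D4: legal
E4: legal
F4: violates R4
G4: violates R1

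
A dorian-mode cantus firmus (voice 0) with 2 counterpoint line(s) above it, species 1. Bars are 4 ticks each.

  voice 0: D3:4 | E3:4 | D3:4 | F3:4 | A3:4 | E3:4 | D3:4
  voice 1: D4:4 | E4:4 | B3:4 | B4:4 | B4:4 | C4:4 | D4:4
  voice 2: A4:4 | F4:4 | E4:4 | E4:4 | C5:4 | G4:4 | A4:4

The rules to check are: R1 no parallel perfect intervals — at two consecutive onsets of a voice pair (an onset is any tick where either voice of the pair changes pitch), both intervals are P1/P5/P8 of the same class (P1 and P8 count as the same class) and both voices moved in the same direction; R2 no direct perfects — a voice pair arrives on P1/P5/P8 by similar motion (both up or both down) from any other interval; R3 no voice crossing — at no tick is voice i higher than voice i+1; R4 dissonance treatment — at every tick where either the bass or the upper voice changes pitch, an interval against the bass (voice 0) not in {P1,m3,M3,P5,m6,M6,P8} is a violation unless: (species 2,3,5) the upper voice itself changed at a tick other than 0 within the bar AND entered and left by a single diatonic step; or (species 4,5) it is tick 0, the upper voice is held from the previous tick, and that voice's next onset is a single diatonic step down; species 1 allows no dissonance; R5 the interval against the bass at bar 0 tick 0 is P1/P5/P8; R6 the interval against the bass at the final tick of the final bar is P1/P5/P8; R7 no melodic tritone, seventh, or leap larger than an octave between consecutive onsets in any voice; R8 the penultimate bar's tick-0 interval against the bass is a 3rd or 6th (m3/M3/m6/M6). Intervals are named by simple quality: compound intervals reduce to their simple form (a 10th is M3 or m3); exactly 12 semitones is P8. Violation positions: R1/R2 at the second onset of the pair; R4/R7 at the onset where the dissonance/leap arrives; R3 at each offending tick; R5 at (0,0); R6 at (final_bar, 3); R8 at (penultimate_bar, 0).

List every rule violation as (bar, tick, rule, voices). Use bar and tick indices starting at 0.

bar 0: v0=D3 v1=D4 v2=A4 downbeat P5
bar 1: v0=E3 v1=E4 v2=F4 downbeat m2
bar 2: v0=D3 v1=B3 v2=E4 downbeat M2
bar 3: v0=F3 v1=B4 v2=E4 downbeat M7
bar 4: v0=A3 v1=B4 v2=C5 downbeat m3
bar 5: v0=E3 v1=C4 v2=G4 downbeat m3
bar 6: v0=D3 v1=D4 v2=A4 downbeat P5
  -> R1 @ bar 1 tick 0 v(0, 1): D3/D4 P8 -> E3/E4 P8 similar
  -> R4 @ bar 1 tick 0 v(0, 2): E3/F4 m2 untreated
  -> R4 @ bar 2 tick 0 v(0, 2): D3/E4 M2 untreated
  -> R3 @ bar 3 tick 0 v(1, 2): B4 above E4
  -> R4 @ bar 3 tick 0 v(0, 1): F3/B4 TT untreated
  -> R4 @ bar 3 tick 0 v(0, 2): F3/E4 M7 untreated
  -> R3 @ bar 3 tick 1 v(1, 2): B4 above E4
  -> R3 @ bar 3 tick 2 v(1, 2): B4 above E4
  -> R3 @ bar 3 tick 3 v(1, 2): B4 above E4
  -> R4 @ bar 4 tick 0 v(0, 1): A3/B4 M2 untreated
  -> R2 @ bar 5 tick 0 v(1, 2): B4/C5 m2 -> C4/G4 P5 similar
  -> R7 @ bar 5 tick 0 v(1,): B4->C4 leap 11st
  -> R1 @ bar 6 tick 0 v(1, 2): C4/G4 P5 -> D4/A4 P5 similar

(1, 0, R1, (0, 1))
(1, 0, R4, (0, 2))
(2, 0, R4, (0, 2))
(3, 0, R3, (1, 2))
(3, 0, R4, (0, 1))
(3, 0, R4, (0, 2))
(3, 1, R3, (1, 2))
(3, 2, R3, (1, 2))
(3, 3, R3, (1, 2))
(4, 0, R4, (0, 1))
(5, 0, R2, (1, 2))
(5, 0, R7, (1,))
(6, 0, R1, (1, 2))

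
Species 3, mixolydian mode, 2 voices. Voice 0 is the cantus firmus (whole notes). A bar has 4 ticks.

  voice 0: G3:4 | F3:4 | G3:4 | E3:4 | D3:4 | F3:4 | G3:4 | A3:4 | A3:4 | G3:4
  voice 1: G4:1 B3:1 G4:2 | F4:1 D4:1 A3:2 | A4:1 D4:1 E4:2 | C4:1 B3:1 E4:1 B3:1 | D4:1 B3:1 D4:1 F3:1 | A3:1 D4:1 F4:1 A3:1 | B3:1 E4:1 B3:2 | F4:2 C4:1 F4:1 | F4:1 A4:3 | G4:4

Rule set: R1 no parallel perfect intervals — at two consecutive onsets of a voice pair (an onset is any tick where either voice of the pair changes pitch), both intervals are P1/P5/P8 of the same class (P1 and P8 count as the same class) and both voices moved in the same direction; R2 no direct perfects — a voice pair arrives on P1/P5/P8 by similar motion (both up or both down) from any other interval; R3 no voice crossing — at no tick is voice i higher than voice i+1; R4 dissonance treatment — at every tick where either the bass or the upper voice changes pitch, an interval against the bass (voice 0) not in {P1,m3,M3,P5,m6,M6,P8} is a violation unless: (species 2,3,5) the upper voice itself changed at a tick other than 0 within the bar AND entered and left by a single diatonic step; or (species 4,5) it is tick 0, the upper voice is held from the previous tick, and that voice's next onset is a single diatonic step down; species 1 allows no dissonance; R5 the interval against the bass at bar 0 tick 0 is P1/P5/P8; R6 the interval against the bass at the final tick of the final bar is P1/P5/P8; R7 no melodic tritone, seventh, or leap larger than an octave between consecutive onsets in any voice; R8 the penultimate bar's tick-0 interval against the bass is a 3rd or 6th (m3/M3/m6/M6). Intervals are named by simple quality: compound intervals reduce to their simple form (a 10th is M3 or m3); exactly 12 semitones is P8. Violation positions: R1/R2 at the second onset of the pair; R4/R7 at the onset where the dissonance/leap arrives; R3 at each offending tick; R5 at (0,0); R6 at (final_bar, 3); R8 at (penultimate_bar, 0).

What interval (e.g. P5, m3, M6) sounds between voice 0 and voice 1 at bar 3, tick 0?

m6

voice 0=E3 voice 1=C4 -> m6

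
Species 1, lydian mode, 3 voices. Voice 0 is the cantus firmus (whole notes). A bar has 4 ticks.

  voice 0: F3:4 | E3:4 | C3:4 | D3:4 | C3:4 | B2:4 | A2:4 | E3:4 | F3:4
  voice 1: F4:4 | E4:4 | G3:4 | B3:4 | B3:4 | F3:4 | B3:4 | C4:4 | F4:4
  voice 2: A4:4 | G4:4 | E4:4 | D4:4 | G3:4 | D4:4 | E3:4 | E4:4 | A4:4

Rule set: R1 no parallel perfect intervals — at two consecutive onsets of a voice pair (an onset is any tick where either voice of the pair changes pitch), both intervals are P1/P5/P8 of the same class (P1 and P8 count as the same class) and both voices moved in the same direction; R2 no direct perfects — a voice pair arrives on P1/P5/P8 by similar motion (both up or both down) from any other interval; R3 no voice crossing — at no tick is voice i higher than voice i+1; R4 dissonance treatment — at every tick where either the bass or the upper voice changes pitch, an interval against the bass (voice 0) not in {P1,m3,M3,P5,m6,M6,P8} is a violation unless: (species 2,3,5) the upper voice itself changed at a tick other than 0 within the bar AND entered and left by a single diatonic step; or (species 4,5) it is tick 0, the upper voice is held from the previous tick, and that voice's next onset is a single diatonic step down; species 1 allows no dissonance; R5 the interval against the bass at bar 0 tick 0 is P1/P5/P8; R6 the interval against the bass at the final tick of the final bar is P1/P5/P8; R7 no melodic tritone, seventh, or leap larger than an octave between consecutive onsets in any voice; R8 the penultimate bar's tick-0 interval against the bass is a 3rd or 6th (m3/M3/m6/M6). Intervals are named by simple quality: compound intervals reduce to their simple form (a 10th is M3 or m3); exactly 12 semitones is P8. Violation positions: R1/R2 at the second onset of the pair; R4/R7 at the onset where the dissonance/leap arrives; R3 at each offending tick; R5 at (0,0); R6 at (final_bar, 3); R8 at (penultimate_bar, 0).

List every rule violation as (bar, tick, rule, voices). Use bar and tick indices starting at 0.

bar 0: v0=F3 v1=F4 v2=A4 downbeat M3
bar 1: v0=E3 v1=E4 v2=G4 downbeat m3
bar 2: v0=C3 v1=G3 v2=E4 downbeat M3
bar 3: v0=D3 v1=B3 v2=D4 downbeat P8
bar 4: v0=C3 v1=B3 v2=G3 downbeat P5
bar 5: v0=B2 v1=F3 v2=D4 downbeat m3
bar 6: v0=A2 v1=B3 v2=E3 downbeat P5
bar 7: v0=E3 v1=C4 v2=E4 downbeat P8
bar 8: v0=F3 v1=F4 v2=A4 downbeat M3
  -> R5 @ bar 0 tick 0 v(0, 2): opens on M3
  -> R1 @ bar 1 tick 0 v(0, 1): F3/F4 P8 -> E3/E4 P8 similar
  -> R2 @ bar 2 tick 0 v(0, 1): E3/E4 P8 -> C3/G3 P5 similar
  -> R2 @ bar 4 tick 0 v(0, 2): D3/D4 P8 -> C3/G3 P5 similar
  -> R3 @ bar 4 tick 0 v(1, 2): B3 above G3
  -> R4 @ bar 4 tick 0 v(0, 1): C3/B3 M7 untreated
  -> R3 @ bar 4 tick 1 v(1, 2): B3 above G3
  -> R3 @ bar 4 tick 2 v(1, 2): B3 above G3
  -> R3 @ bar 4 tick 3 v(1, 2): B3 above G3
  -> R4 @ bar 5 tick 0 v(0, 1): B2/F3 TT untreated
  -> R7 @ bar 5 tick 0 v(1,): B3->F3 leap 6st
  -> R2 @ bar 6 tick 0 v(0, 2): B2/D4 m3 -> A2/E3 P5 similar
  -> R3 @ bar 6 tick 0 v(1, 2): B3 above E3
  -> R4 @ bar 6 tick 0 v(0, 1): A2/B3 M2 untreated
  -> R7 @ bar 6 tick 0 v(1,): F3->B3 leap 6st
  -> R7 @ bar 6 tick 0 v(2,): D4->E3 leap 10st
  -> R3 @ bar 6 tick 1 v(1, 2): B3 above E3
  -> R3 @ bar 6 tick 2 v(1, 2): B3 above E3
  -> R3 @ bar 6 tick 3 v(1, 2): B3 above E3
  -> R2 @ bar 7 tick 0 v(0, 2): A2/E3 P5 -> E3/E4 P8 similar
  -> R8 @ bar 7 tick 0 v(0, 2): penult P8 not 3rd/6th
  -> R2 @ bar 8 tick 0 v(0, 1): E3/C4 m6 -> F3/F4 P8 similar
  -> R6 @ bar 8 tick 3 v(0, 2): closes on M3

(0, 0, R5, (0, 2))
(1, 0, R1, (0, 1))
(2, 0, R2, (0, 1))
(4, 0, R2, (0, 2))
(4, 0, R3, (1, 2))
(4, 0, R4, (0, 1))
(4, 1, R3, (1, 2))
(4, 2, R3, (1, 2))
(4, 3, R3, (1, 2))
(5, 0, R4, (0, 1))
(5, 0, R7, (1,))
(6, 0, R2, (0, 2))
(6, 0, R3, (1, 2))
(6, 0, R4, (0, 1))
(6, 0, R7, (1,))
(6, 0, R7, (2,))
(6, 1, R3, (1, 2))
(6, 2, R3, (1, 2))
(6, 3, R3, (1, 2))
(7, 0, R2, (0, 2))
(7, 0, R8, (0, 2))
(8, 0, R2, (0, 1))
(8, 3, R6, (0, 2))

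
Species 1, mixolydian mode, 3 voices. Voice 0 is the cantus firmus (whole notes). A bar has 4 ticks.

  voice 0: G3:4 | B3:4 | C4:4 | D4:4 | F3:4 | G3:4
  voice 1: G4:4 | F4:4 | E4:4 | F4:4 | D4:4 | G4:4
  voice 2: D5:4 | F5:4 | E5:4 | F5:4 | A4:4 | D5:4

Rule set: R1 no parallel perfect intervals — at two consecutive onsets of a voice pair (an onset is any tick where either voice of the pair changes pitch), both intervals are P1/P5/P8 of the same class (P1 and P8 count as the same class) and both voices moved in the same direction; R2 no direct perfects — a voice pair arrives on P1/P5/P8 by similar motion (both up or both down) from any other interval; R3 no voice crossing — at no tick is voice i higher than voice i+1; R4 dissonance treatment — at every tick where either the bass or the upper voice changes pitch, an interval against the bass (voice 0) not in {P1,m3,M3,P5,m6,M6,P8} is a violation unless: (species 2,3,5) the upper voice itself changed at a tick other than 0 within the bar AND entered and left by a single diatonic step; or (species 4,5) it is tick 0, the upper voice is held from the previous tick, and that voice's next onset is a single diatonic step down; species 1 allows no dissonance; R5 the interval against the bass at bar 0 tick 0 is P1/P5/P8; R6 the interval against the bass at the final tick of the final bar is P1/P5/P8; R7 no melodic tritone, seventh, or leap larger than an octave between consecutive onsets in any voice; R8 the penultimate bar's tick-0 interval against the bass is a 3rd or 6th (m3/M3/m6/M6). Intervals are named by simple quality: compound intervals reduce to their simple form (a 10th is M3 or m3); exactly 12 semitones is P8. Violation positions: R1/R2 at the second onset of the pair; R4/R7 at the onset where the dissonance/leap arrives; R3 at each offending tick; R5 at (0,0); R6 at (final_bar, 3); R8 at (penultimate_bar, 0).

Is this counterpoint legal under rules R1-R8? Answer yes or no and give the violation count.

No (8 violations)

bar 0: v0=G3 v1=G4 v2=D5 (P5)
bar 1: v0=B3 v1=F4 v2=F5 (TT)
bar 2: v0=C4 v1=E4 v2=E5 (M3)
bar 3: v0=D4 v1=F4 v2=F5 (m3)
bar 4: v0=F3 v1=D4 v2=A4 (M3)
bar 5: v0=G3 v1=G4 v2=D5 (P5)
  R4 @ bar1.0: B3/F4 TT untreated
  R4 @ bar1.0: B3/F5 TT untreated
  R1 @ bar2.0: F4/F5 P8 -> E4/E5 P8 similar
  R1 @ bar3.0: E4/E5 P8 -> F4/F5 P8 similar
  R2 @ bar4.0: F4/F5 P8 -> D4/A4 P5 similar
  R1 @ bar5.0: D4/A4 P5 -> G4/D5 P5 similar
  R2 @ bar5.0: F3/D4 M6 -> G3/G4 P8 similar
  R2 @ bar5.0: F3/A4 M3 -> G3/D5 P5 similar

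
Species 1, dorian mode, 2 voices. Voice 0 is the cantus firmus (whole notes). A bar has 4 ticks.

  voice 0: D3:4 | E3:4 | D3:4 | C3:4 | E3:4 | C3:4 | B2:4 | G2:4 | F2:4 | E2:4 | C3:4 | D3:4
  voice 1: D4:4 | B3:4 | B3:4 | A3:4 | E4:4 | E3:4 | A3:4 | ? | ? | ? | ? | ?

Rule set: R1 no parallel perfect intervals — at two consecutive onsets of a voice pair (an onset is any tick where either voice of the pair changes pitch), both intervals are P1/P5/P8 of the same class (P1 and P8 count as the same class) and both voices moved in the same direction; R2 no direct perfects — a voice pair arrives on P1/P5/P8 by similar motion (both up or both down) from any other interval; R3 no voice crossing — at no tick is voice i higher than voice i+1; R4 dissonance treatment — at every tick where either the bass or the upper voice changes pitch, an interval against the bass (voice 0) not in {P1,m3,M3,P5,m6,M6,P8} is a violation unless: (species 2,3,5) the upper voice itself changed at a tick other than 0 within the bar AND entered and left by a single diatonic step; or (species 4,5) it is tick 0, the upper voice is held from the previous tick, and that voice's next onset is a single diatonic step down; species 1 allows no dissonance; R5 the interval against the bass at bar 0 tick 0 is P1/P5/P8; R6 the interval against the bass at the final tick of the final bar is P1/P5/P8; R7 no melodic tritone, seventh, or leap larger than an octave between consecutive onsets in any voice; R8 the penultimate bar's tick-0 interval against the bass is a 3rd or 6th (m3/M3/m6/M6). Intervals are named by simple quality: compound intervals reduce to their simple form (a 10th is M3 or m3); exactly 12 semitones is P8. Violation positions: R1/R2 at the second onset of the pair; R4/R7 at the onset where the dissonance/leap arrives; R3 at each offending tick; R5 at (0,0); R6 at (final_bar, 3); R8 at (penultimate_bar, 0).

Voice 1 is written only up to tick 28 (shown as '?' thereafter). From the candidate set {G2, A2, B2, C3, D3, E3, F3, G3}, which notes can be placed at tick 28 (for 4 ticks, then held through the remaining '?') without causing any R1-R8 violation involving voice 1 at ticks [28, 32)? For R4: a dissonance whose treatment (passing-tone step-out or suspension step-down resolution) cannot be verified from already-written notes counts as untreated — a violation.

G2: violates R2,R7
A2: violates R4
B2: violates R7
C3: violates R4
D3: violates R2
E3: legal
F3: violates R4
G3: violates R2

{E3}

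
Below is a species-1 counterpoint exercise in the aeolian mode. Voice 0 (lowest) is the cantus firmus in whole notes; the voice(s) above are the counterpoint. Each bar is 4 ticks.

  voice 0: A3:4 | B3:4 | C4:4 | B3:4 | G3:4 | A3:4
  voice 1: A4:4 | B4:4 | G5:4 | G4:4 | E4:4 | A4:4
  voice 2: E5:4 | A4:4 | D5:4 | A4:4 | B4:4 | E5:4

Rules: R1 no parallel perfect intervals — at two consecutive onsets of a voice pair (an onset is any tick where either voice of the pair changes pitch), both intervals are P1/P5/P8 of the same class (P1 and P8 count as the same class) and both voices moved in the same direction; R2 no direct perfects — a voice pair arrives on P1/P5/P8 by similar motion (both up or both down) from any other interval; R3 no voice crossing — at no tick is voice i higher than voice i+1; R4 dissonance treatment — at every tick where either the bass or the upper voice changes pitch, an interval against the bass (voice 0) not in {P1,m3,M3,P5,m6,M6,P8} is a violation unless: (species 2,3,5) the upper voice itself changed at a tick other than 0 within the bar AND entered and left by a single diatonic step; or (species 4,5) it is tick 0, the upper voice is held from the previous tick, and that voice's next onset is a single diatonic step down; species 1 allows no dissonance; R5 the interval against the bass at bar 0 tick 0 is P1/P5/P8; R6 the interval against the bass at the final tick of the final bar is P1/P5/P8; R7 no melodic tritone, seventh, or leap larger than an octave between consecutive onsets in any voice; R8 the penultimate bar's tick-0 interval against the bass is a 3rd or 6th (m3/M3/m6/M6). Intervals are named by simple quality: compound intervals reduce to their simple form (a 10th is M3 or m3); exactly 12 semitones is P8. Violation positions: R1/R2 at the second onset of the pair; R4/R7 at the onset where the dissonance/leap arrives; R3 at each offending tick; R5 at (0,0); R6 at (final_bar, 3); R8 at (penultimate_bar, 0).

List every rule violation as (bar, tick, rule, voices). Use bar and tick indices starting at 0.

(1, 0, R1, (0, 1))
(1, 0, R3, (1, 2))
(1, 0, R4, (0, 2))
(1, 1, R3, (1, 2))
(1, 2, R3, (1, 2))
(1, 3, R3, (1, 2))
(2, 0, R2, (0, 1))
(2, 0, R3, (1, 2))
(2, 0, R4, (0, 2))
(2, 1, R3, (1, 2))
(2, 2, R3, (1, 2))
(2, 3, R3, (1, 2))
(3, 0, R4, (0, 2))
(5, 0, R1, (1, 2))
(5, 0, R2, (0, 1))
(5, 0, R2, (0, 2))

bar 0: v0=A3 v1=A4 v2=E5 downbeat P5
bar 1: v0=B3 v1=B4 v2=A4 downbeat m7
bar 2: v0=C4 v1=G5 v2=D5 downbeat M2
bar 3: v0=B3 v1=G4 v2=A4 downbeat m7
bar 4: v0=G3 v1=E4 v2=B4 downbeat M3
bar 5: v0=A3 v1=A4 v2=E5 downbeat P5
  -> R1 @ bar 1 tick 0 v(0, 1): A3/A4 P8 -> B3/B4 P8 similar
  -> R3 @ bar 1 tick 0 v(1, 2): B4 above A4
  -> R4 @ bar 1 tick 0 v(0, 2): B3/A4 m7 untreated
  -> R3 @ bar 1 tick 1 v(1, 2): B4 above A4
  -> R3 @ bar 1 tick 2 v(1, 2): B4 above A4
  -> R3 @ bar 1 tick 3 v(1, 2): B4 above A4
  -> R2 @ bar 2 tick 0 v(0, 1): B3/B4 P8 -> C4/G5 P5 similar
  -> R3 @ bar 2 tick 0 v(1, 2): G5 above D5
  -> R4 @ bar 2 tick 0 v(0, 2): C4/D5 M2 untreated
  -> R3 @ bar 2 tick 1 v(1, 2): G5 above D5
  -> R3 @ bar 2 tick 2 v(1, 2): G5 above D5
  -> R3 @ bar 2 tick 3 v(1, 2): G5 above D5
  -> R4 @ bar 3 tick 0 v(0, 2): B3/A4 m7 untreated
  -> R1 @ bar 5 tick 0 v(1, 2): E4/B4 P5 -> A4/E5 P5 similar
  -> R2 @ bar 5 tick 0 v(0, 1): G3/E4 M6 -> A3/A4 P8 similar
  -> R2 @ bar 5 tick 0 v(0, 2): G3/B4 M3 -> A3/E5 P5 similar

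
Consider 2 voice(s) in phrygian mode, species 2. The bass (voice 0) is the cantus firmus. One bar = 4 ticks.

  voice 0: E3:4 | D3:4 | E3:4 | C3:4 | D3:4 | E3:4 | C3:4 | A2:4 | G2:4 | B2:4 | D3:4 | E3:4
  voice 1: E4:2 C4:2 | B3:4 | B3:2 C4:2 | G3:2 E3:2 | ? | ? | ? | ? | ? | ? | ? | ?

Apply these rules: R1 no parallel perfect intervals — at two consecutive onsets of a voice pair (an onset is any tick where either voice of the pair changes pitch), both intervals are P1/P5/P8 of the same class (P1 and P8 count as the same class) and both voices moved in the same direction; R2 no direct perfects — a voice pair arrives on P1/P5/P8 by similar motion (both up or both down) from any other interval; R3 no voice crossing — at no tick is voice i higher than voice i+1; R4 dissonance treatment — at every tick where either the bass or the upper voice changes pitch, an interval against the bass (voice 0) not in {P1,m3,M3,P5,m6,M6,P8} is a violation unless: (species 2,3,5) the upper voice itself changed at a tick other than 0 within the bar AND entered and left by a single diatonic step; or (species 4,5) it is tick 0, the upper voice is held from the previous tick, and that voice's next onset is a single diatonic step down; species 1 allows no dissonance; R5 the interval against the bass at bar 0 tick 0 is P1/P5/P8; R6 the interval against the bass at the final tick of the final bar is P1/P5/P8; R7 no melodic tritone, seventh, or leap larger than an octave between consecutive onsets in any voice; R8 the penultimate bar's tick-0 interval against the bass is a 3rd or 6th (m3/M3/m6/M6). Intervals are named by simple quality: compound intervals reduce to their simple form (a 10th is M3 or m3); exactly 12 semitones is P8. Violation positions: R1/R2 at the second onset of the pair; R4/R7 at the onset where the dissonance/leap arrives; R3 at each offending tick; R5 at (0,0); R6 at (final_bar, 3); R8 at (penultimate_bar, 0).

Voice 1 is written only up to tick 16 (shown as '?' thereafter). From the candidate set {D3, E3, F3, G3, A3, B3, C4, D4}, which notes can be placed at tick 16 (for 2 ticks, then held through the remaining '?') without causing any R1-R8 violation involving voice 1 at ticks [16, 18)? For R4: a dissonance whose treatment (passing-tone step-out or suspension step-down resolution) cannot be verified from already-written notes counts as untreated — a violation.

D3: legal
E3: violates R4
F3: legal
G3: violates R4
A3: violates R2
B3: legal
C4: violates R4
D4: violates R2,R7

{B3, D3, F3}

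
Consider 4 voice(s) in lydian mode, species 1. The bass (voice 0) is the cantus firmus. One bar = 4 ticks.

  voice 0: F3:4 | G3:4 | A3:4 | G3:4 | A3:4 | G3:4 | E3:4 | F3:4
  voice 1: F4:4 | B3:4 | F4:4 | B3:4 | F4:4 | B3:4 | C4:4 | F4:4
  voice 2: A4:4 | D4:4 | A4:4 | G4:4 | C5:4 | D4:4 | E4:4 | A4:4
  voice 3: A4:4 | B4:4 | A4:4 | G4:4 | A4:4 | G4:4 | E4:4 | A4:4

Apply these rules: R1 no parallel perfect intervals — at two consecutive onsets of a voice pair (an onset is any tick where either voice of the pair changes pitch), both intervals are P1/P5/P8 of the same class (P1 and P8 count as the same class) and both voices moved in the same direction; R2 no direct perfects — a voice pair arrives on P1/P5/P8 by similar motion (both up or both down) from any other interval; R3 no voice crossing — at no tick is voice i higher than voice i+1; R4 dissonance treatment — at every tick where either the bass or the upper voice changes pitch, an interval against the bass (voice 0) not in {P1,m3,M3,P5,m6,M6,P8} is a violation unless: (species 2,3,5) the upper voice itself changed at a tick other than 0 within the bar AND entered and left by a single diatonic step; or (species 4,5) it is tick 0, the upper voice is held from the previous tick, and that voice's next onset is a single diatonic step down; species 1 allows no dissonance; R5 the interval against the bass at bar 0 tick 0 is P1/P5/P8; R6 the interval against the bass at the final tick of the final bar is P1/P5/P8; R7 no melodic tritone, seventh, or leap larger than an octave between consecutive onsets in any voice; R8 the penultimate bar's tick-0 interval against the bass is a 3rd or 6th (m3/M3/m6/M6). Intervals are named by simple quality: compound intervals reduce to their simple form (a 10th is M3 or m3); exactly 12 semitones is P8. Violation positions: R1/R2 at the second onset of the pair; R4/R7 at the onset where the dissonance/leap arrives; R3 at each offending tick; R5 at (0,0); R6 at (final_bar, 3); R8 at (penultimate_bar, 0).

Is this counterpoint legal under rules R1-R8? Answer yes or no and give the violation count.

bar 0: v0=F3 v1=F4 v2=A4 v3=A4 (M3)
bar 1: v0=G3 v1=B3 v2=D4 v3=B4 (M3)
bar 2: v0=A3 v1=F4 v2=A4 v3=A4 (P8)
bar 3: v0=G3 v1=B3 v2=G4 v3=G4 (P8)
bar 4: v0=A3 v1=F4 v2=C5 v3=A4 (P8)
bar 5: v0=G3 v1=B3 v2=D4 v3=G4 (P8)
bar 6: v0=E3 v1=C4 v2=E4 v3=E4 (P8)
bar 7: v0=F3 v1=F4 v2=A4 v3=A4 (M3)
  R5 @ bar0.0: opens on M3
  R5 @ bar0.0: opens on M3
  R7 @ bar1.0: F4->B3 leap 6st
  R2 @ bar2.0: G3/D4 P5 -> A3/A4 P8 similar
  R7 @ bar2.0: B3->F4 leap 6st
  R1 @ bar3.0: A3/A4 P8 -> G3/G4 P8 similar
  R1 @ bar3.0: A3/A4 P8 -> G3/G4 P8 similar
  R1 @ bar3.0: A4/A4 P1 -> G4/G4 P1 similar
  R7 @ bar3.0: F4->B3 leap 6st
  R1 @ bar4.0: G3/G4 P8 -> A3/A4 P8 similar
  R2 @ bar4.0: B3/G4 m6 -> F4/C5 P5 similar
  R3 @ bar4.0: C5 above A4
  R7 @ bar4.0: B3->F4 leap 6st
  R3 @ bar4.1: C5 above A4
  R3 @ bar4.2: C5 above A4
  R3 @ bar4.3: C5 above A4
  R1 @ bar5.0: A3/A4 P8 -> G3/G4 P8 similar
  R2 @ bar5.0: A3/C5 m3 -> G3/D4 P5 similar
  R7 @ bar5.0: F4->B3 leap 6st
  R7 @ bar5.0: C5->D4 leap 10st
  R1 @ bar6.0: G3/G4 P8 -> E3/E4 P8 similar
  R8 @ bar6.0: penult P8 not 3rd/6th
  R8 @ bar6.0: penult P8 not 3rd/6th
  R1 @ bar7.0: E4/E4 P1 -> A4/A4 P1 similar
  R2 @ bar7.0: E3/C4 m6 -> F3/F4 P8 similar
  R6 @ bar7.3: closes on M3
  R6 @ bar7.3: closes on M3

No (27 violations)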